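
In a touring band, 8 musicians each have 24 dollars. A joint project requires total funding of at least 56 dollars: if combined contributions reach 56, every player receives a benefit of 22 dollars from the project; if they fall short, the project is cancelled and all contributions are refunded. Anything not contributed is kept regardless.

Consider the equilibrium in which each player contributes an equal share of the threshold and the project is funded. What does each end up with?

39 dollars

Equal share of the threshold: 56/8 = 7.
At this profile no one gains by cutting their contribution: any cut drops the total below 56, the project is cancelled, contributions are refunded, and the deviator ends with 24, which is less than 24 − 7 + 22 = 39. Contributing more than 7 just wastes the excess. So contributing exactly 7 is a best response.
Each player's payoff: 24 − 7 + 22 = 39.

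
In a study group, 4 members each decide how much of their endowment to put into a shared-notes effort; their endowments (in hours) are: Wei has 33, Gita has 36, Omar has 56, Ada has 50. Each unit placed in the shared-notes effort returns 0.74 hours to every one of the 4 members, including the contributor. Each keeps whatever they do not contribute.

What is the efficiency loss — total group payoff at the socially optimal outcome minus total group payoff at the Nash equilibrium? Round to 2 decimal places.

343.00 hours

The private return per contributed unit is 0.74 < 1 for everyone, so the Nash equilibrium is zero contribution and the group total is Σ E_j = 33 + 36 + 56 + 50 = 175.
Each contributed unit returns 2.960 to the group, so the social optimum is full contribution by everyone: group total = 2.960 × 175 = 518.00.
Efficiency loss = (2.960 − 1) × 175 = 343.00.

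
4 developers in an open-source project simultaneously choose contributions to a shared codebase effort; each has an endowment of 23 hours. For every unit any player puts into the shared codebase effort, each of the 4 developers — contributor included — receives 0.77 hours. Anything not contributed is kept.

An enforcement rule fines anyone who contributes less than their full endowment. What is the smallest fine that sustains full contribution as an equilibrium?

Given the others contribute fully, the best deviation is to contribute 0 (any partial contribution still incurs the fine and gives up units whose private return 0.77 is below 1).
Deviating from 23 to 0 saves 23 hours but forfeits the deviator's share of the drop in the shared codebase effort: 0.77 × 23 = 17.71.
So the deviation gain is 23 − 17.71 = 5.29, and the fine must be at least 5.29 hours to wipe it out.

5.29 hours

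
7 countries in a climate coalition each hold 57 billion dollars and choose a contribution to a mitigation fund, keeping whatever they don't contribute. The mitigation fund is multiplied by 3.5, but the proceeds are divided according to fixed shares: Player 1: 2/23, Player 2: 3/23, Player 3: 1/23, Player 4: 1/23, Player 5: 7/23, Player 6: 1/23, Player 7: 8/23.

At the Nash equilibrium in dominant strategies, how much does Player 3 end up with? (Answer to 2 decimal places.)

74.35 billion dollars

A player with share s gets back 3.5·s per unit contributed, so full contribution is dominant for anyone with s > 1/3.5 = 0.2857 and zero contribution is dominant for anyone below.
The shares above 0.2857 belong to Player 5 and Player 7, contributing 57 each; the remaining 5 contribute 0. Total contributed: 114.
Player 3 keeps 57 and receives 3.5 × 114 × 1/23 = 17.35 from the mitigation fund, for a payoff of 74.35.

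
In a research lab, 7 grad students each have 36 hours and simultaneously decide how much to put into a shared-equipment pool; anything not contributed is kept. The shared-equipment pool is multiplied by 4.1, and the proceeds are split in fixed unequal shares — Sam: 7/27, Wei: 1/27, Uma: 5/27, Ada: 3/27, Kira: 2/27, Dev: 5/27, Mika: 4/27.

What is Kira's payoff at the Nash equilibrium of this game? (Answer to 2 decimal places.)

46.93 hours

A player with share s gets back 4.1·s per unit contributed, so full contribution is dominant for anyone with s > 1/4.1 = 0.2439 and zero contribution is dominant for anyone below.
Sam alone (share 7/27) is above the threshold, contributing 36; the remaining 6 contribute 0. Total contributed: 36.
Kira keeps 36 and receives 4.1 × 36 × 2/27 = 10.93 from the shared-equipment pool, for a payoff of 46.93.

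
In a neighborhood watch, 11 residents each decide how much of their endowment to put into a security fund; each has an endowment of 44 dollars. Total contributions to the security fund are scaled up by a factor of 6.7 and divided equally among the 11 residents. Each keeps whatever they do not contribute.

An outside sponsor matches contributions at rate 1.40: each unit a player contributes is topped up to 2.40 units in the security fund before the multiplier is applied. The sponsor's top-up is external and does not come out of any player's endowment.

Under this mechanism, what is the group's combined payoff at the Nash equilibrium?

7782.72 dollars

With the mechanism, a contributed unit returns 6.7 × 2.40 / 11 = 1.4618 per unit of net cost to the contributor — now above 1 — so contributing fully is weakly dominant for every player.
At the Nash equilibrium everyone contributes 44. Group total payoff = 6.7 × 2.40 × 484 = 7782.72.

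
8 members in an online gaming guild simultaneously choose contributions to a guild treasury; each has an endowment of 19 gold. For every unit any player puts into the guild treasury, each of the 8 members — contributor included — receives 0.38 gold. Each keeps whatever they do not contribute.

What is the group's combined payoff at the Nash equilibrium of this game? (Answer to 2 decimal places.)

The private return per contributed unit is 0.38 < 1, so contributing 0 is dominant for every player. At the Nash equilibrium everyone keeps their 19, and the group total is 8 × 19 = 152.

152.00 gold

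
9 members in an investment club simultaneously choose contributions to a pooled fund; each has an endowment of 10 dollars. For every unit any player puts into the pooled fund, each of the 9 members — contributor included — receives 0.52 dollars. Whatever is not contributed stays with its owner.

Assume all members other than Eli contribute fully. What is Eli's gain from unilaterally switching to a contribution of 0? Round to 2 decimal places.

4.80 dollars

Switching from a contribution of 10 to 0 lets Eli keep an extra 10 dollars, but lowers the pooled fund by 10, which costs Eli their own share of that drop: 0.52 × 10 = 5.20.
Net gain = 10 − 5.20 = 4.80. The private return per contributed unit (0.52) is below 1, so free-riding is indeed the best response regardless of what the others do.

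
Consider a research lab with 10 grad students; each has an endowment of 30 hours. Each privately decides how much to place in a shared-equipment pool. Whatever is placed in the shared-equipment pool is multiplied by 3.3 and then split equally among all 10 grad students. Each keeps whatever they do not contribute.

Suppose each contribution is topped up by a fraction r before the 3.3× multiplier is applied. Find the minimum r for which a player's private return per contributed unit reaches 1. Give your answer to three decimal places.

With matching at rate r, one contributed unit becomes (1 + r) in the shared-equipment pool and returns 3.3 × (1 + r) / 10 to the contributor.
Setting this equal to 1: 1 + r = 10/3.3 = 3.0303.
So the minimum matching rate is r = 3.0303 − 1 = 2.030.

2.030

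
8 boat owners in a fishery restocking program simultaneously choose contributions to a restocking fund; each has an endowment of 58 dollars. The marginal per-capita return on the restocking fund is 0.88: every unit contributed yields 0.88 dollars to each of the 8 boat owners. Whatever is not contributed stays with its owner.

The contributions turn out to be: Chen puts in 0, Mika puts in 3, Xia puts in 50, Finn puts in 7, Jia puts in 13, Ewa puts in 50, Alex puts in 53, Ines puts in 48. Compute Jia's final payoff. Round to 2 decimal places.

Total contributed: 0 + 3 + 50 + 7 + 13 + 50 + 53 + 48 = 224.
Each receives 0.88 × 224 = 197.12 from the restocking fund.
Jia keeps 58 − 13 = 45, so Jia's payoff is 45 + 197.12 = 242.12.

242.12 dollars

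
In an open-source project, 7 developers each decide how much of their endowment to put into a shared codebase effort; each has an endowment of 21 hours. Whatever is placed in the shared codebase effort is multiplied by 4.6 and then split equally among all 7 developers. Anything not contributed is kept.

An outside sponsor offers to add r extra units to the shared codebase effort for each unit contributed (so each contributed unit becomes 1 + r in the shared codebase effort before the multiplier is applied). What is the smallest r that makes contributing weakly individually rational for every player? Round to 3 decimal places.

With matching at rate r, one contributed unit becomes (1 + r) in the shared codebase effort and returns 4.6 × (1 + r) / 7 to the contributor.
Setting this equal to 1: 1 + r = 7/4.6 = 1.5217.
So the minimum matching rate is r = 1.5217 − 1 = 0.522.

0.522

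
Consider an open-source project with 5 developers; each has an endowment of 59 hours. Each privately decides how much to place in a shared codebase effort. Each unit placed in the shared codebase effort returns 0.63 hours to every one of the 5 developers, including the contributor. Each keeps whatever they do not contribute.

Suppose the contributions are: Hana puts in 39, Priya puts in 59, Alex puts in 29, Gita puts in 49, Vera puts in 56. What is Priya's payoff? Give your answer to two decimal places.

146.16 hours

Total contributed: 39 + 59 + 29 + 49 + 56 = 232.
Each receives 0.63 × 232 = 146.16 from the shared codebase effort.
Priya keeps 59 − 59 = 0, so Priya's payoff is 0 + 146.16 = 146.16.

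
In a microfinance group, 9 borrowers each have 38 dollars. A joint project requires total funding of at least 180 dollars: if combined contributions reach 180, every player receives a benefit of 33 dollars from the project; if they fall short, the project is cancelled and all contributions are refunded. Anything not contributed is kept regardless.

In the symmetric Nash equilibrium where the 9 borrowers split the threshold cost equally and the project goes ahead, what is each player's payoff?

51 dollars

Equal share of the threshold: 180/9 = 20.
At this profile no one gains by cutting their contribution: any cut drops the total below 180, the project is cancelled, contributions are refunded, and the deviator ends with 38, which is less than 38 − 20 + 33 = 51. Contributing more than 20 just wastes the excess. So contributing exactly 20 is a best response.
Each player's payoff: 38 − 20 + 33 = 51.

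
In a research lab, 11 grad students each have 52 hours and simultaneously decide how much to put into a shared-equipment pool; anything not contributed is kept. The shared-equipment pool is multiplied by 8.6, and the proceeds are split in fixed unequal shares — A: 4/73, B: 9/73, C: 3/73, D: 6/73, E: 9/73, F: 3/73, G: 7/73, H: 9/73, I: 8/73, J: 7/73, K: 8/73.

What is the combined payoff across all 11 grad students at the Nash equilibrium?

For player j, contributing a unit is worthwhile iff 8.6 × (j's share) ≥ 1, i.e. iff j's share is at least 0.1163.
B, E and H are above the threshold, contributing 52 each; the remaining 8 contribute 0. Total contributed: 156.
The shared-equipment pool pays out 8.6 × 156 = 1341.60 in total (split across the unequal shares, but the aggregate is all that matters for the group sum).
The 8 free-riders keep 52 each, adding 416. Group total = 416 + 1341.60 = 1757.60.

1757.60 hours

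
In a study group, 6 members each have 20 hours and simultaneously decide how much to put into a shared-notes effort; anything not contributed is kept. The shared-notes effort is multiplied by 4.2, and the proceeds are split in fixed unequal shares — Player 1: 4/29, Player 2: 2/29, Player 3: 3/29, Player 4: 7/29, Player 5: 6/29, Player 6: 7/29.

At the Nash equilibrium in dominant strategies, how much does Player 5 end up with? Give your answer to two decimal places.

Each unit j contributes comes back to j as 4.2 × (j's share), so j prefers to contribute only if that share exceeds 1/4.2 = 0.2381; otherwise keeping the unit dominates.
Player 4 and Player 6 are above the threshold, contributing 20 each; the remaining 4 contribute 0. Total contributed: 40.
Player 5 keeps 20 and receives 4.2 × 40 × 6/29 = 34.76 from the shared-notes effort, for a payoff of 54.76.

54.76 hours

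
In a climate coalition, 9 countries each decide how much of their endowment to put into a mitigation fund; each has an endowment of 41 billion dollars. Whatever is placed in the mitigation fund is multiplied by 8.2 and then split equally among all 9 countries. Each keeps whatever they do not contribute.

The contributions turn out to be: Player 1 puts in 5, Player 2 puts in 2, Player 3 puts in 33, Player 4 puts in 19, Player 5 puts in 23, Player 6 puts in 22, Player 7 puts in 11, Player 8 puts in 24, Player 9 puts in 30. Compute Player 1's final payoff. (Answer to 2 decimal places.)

Total contributed: 5 + 2 + 33 + 19 + 23 + 22 + 11 + 24 + 30 = 169.
Each receives 8.2 × 169 / 9 = 153.98 from the mitigation fund.
Player 1 keeps 41 − 5 = 36, so Player 1's payoff is 36 + 153.98 = 189.98.

189.98 billion dollars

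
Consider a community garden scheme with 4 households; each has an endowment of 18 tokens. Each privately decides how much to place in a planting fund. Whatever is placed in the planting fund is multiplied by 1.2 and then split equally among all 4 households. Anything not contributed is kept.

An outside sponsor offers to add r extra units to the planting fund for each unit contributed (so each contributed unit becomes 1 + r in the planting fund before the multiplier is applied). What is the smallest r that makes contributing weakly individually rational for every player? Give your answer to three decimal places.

With matching at rate r, one contributed unit becomes (1 + r) in the planting fund and returns 1.2 × (1 + r) / 4 to the contributor.
Setting this equal to 1: 1 + r = 4/1.2 = 3.3333.
So the minimum matching rate is r = 3.3333 − 1 = 2.333.

2.333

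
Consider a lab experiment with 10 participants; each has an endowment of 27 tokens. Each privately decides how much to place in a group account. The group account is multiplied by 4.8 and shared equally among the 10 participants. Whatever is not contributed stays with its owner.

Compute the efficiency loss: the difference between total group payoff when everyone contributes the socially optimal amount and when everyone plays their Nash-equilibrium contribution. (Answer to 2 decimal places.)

Each contributed unit returns 4.8/10 = 0.4800 to its contributor — below 1 — so contributing 0 is dominant for every player. At the Nash equilibrium everyone keeps their 27, and the group total is 10 × 27 = 270.
Each contributed unit returns 4.800 to the group as a whole (0.4800 to each of 10 players), which exceeds 1, so the social optimum is full contribution: group total = 4.800 × 270 = 1296.00.
Efficiency loss = 1296.00 − 270 = 1026.00.

1026.00 tokens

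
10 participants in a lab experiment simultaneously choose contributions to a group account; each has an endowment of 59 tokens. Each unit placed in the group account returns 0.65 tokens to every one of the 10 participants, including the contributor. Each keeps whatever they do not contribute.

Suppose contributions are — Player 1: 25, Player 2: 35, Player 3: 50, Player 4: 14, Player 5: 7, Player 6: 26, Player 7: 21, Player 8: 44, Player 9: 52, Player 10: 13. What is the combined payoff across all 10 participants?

2168.50 tokens

Total contributed: 25 + 35 + 50 + 14 + 7 + 26 + 21 + 44 + 52 + 13 = 287; total kept: 10 × 59 − 287 = 303.
The group account pays out 0.65 × 10 × 287 = 1865.50 in aggregate.
Group total = 303 + 1865.50 = 2168.50.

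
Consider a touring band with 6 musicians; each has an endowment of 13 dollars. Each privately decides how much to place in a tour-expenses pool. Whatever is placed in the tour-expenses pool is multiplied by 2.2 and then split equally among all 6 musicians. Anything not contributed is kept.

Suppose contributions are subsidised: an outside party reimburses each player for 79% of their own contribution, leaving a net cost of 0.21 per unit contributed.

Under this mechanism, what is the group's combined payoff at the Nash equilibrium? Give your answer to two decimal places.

The effective private return per unit is now (2.2/6) / 0.21 = 1.7460 > 1, so every player's dominant strategy flips to full contribution.
So the Nash equilibrium is full contribution by all 6; the group earns 6 × (13 × 0.79 + 2.2 × 13) = 233.22.

233.22 dollars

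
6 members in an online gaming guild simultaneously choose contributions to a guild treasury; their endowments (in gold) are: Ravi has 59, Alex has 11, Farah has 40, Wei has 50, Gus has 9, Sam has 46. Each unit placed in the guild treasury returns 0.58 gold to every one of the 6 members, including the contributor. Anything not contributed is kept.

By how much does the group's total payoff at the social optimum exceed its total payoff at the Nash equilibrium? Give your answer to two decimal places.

The private return per contributed unit is 0.58 < 1 for everyone, so the Nash equilibrium is zero contribution and the group total is Σ E_j = 59 + 11 + 40 + 50 + 9 + 46 = 215.
Each contributed unit returns 3.480 to the group, so the social optimum is full contribution by everyone: group total = 3.480 × 215 = 748.20.
Efficiency loss = (3.480 − 1) × 215 = 533.20.

533.20 gold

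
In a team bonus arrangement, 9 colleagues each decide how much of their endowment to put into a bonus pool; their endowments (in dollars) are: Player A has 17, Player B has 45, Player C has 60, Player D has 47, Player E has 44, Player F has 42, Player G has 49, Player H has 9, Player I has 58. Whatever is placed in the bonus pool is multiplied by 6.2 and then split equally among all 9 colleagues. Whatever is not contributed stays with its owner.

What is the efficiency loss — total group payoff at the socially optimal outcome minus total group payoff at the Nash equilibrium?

1929.20 dollars

The private return per contributed unit is 6.2/9 = 0.6889 < 1 for every player regardless of endowment, so the Nash equilibrium is zero contribution and the group total is Σ E_j = 17 + 45 + 60 + 47 + 44 + 42 + 49 + 9 + 58 = 371.
Each contributed unit returns 6.200 to the group, so the social optimum is full contribution by everyone: group total = 6.200 × 371 = 2300.20.
Efficiency loss = (6.200 − 1) × 371 = 1929.20.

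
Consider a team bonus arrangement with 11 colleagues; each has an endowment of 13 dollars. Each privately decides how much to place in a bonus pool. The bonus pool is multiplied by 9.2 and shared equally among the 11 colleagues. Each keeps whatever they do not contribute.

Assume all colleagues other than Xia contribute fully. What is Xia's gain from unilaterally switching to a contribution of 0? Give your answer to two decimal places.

Switching from a contribution of 13 to 0 lets Xia keep an extra 13 dollars, but lowers the bonus pool by 13, which costs Xia their own share of that drop: 9.2/11 × 13 = 10.87.
Net gain = 13 − 10.87 = 2.13. The private return per contributed unit (0.8364) is below 1, so free-riding is indeed the best response regardless of what the others do.

2.13 dollars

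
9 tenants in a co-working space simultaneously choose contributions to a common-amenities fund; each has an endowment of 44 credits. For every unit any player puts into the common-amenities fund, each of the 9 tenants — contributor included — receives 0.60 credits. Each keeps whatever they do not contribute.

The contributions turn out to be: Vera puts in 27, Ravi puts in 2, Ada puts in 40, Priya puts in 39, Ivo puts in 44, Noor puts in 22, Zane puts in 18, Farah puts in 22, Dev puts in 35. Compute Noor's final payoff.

Total contributed: 27 + 2 + 40 + 39 + 44 + 22 + 18 + 22 + 35 = 249.
Each receives 0.60 × 249 = 149.40 from the common-amenities fund.
Noor keeps 44 − 22 = 22, so Noor's payoff is 22 + 149.40 = 171.40.

171.40 credits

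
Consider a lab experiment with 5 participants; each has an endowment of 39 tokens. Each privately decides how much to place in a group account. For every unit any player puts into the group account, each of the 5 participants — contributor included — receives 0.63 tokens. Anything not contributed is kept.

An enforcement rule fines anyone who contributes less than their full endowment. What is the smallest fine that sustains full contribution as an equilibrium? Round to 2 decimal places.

14.43 tokens

Given the others contribute fully, the best deviation is to contribute 0 (any partial contribution still incurs the fine and gives up units whose private return 0.63 is below 1).
Deviating from 39 to 0 saves 39 tokens but forfeits the deviator's share of the drop in the group account: 0.63 × 39 = 24.57.
So the deviation gain is 39 − 24.57 = 14.43, and the fine must be at least 14.43 tokens to wipe it out.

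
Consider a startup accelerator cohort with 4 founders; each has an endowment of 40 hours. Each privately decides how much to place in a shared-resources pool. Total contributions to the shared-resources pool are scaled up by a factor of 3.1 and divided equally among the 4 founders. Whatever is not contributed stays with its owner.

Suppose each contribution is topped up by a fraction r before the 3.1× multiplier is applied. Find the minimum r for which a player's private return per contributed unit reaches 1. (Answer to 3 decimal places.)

With matching at rate r, one contributed unit becomes (1 + r) in the shared-resources pool and returns 3.1 × (1 + r) / 4 to the contributor.
Setting this equal to 1: 1 + r = 4/3.1 = 1.2903.
So the minimum matching rate is r = 1.2903 − 1 = 0.290.

0.290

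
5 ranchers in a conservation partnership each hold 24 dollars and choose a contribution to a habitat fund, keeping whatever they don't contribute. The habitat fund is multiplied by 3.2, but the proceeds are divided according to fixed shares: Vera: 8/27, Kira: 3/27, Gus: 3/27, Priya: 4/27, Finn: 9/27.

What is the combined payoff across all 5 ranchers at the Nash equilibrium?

For player j, contributing a unit is worthwhile iff 3.2 × (j's share) ≥ 1, i.e. iff j's share is at least 0.3125.
Finn alone (share 9/27) is above the threshold, contributing 24; the remaining 4 contribute 0. Total contributed: 24.
The habitat fund pays out 3.2 × 24 = 76.80 in total (split across the unequal shares, but the aggregate is all that matters for the group sum).
The 4 free-riders keep 24 each, adding 96. Group total = 96 + 76.80 = 172.80.

172.80 dollars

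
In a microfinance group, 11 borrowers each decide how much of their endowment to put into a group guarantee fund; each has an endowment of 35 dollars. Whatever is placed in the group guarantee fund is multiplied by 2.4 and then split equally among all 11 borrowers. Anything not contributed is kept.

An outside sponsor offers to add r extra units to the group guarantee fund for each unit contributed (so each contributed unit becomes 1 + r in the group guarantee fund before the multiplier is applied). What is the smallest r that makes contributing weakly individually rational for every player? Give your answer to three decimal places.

3.583

With matching at rate r, one contributed unit becomes (1 + r) in the group guarantee fund and returns 2.4 × (1 + r) / 11 to the contributor.
Setting this equal to 1: 1 + r = 11/2.4 = 4.5833.
So the minimum matching rate is r = 4.5833 − 1 = 3.583.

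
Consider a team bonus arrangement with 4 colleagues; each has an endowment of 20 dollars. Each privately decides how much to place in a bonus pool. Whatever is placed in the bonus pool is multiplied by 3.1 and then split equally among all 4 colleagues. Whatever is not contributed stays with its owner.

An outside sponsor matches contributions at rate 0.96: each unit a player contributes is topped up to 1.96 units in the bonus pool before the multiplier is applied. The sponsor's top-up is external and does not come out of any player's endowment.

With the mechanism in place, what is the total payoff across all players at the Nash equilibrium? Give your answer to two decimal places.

486.08 dollars

With the mechanism, a contributed unit returns 3.1 × 1.96 / 4 = 1.5190 per unit of net cost to the contributor — now above 1 — so contributing fully is weakly dominant for every player.
So the Nash equilibrium is full contribution by all 4; the group earns 3.1 × 1.96 × 80 = 486.08.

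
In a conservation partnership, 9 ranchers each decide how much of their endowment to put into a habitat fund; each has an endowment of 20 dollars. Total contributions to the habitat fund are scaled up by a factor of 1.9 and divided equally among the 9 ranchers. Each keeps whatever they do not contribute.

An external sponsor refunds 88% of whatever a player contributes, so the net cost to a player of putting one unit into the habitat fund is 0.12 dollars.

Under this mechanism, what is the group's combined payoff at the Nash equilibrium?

The effective private return per unit is now (1.9/9) / 0.12 = 1.7593 > 1, so every player's dominant strategy flips to full contribution.
So the Nash equilibrium is full contribution by all 9; the group earns 9 × (20 × 0.88 + 1.9 × 20) = 500.40.

500.40 dollars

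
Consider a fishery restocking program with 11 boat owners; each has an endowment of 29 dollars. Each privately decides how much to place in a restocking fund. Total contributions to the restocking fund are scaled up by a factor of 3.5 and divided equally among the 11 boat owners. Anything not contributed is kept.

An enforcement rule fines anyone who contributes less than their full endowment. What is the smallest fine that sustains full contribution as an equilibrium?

Given the others contribute fully, the best deviation is to contribute 0 (any partial contribution still incurs the fine and gives up units whose private return 0.3182 is below 1).
Deviating from 29 to 0 saves 29 dollars but forfeits the deviator's share of the drop in the restocking fund: 3.5/11 × 29 = 9.23.
So the deviation gain is 29 − 9.23 = 19.77, and the fine must be at least 19.77 dollars to wipe it out.

19.77 dollars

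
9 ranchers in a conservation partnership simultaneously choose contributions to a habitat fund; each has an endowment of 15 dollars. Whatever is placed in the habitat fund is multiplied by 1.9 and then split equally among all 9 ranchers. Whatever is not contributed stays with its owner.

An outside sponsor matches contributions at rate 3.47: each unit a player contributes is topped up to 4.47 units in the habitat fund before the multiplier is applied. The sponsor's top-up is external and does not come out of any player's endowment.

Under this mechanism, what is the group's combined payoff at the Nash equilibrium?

Even with the mechanism, each unit contributed returns only 1.9 × 4.47 / 9 = 0.9437 per unit of net cost, so contributing nothing is still dominant.
At the Nash equilibrium no one contributes; group total payoff = 9 × 15 = 135.

135.00 dollars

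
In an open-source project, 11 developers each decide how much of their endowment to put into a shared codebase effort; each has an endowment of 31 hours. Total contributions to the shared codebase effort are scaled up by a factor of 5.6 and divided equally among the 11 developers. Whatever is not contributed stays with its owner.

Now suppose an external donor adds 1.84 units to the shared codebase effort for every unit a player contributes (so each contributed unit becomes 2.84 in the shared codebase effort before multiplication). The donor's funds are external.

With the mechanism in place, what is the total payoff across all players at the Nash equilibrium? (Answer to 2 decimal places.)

5423.26 hours

The effective private return per unit is now 5.6 × 2.84 / 11 = 1.4458 > 1, so every player's dominant strategy flips to full contribution.
So the Nash equilibrium is full contribution by all 11; the group earns 5.6 × 2.84 × 341 = 5423.26.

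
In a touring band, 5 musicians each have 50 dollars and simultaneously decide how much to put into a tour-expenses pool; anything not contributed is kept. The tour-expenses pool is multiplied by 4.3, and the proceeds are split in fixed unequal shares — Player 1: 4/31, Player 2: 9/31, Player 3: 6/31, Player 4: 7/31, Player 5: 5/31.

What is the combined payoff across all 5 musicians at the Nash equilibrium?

415.00 dollars

Each unit j contributes comes back to j as 4.3 × (j's share), so j prefers to contribute only if that share exceeds 1/4.3 = 0.2326; otherwise keeping the unit dominates.
Player 2 alone (share 9/31) is above the threshold, contributing 50; the remaining 4 contribute 0. Total contributed: 50.
The tour-expenses pool pays out 4.3 × 50 = 215.00 in total (split across the unequal shares, but the aggregate is all that matters for the group sum).
The 4 free-riders keep 50 each, adding 200. Group total = 200 + 215.00 = 415.00.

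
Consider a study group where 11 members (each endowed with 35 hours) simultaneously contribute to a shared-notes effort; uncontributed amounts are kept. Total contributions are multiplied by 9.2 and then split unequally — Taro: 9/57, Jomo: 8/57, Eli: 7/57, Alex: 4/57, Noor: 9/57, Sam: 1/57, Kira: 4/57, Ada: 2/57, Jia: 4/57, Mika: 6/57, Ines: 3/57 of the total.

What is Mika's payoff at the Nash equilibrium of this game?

A player with share s gets back 9.2·s per unit contributed, so full contribution is dominant for anyone with s > 1/9.2 = 0.1087 and zero contribution is dominant for anyone below.
Taro, Jomo, Eli and Noor are above the threshold, contributing 35 each; the remaining 7 contribute 0. Total contributed: 140.
Mika keeps 35 and receives 9.2 × 140 × 6/57 = 135.58 from the shared-notes effort, for a payoff of 170.58.

170.58 hours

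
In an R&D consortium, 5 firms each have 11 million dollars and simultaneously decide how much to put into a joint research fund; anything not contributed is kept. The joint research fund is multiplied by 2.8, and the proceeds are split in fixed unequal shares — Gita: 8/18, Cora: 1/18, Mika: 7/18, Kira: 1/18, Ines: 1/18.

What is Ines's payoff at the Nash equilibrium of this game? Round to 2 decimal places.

14.42 million dollars

Player j's private return per contributed unit is 2.8 × (j's share). Contributing is weakly dominant for j when that share is at least 1/2.8 = 0.3571, and contributing 0 is dominant otherwise.
Gita and Mika are above the threshold, contributing 11 each; the remaining 3 contribute 0. Total contributed: 22.
Ines keeps 11 and receives 2.8 × 22 × 1/18 = 3.42 from the joint research fund, for a payoff of 14.42.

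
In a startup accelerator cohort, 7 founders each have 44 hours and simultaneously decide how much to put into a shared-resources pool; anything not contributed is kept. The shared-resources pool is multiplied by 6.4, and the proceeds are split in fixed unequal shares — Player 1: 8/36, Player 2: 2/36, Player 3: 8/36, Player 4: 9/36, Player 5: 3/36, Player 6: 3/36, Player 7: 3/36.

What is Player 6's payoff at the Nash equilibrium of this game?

A player with share s gets back 6.4·s per unit contributed, so full contribution is dominant for anyone with s > 1/6.4 = 0.1563 and zero contribution is dominant for anyone below.
Player 1, Player 3 and Player 4 are above the threshold, contributing 44 each; the remaining 4 contribute 0. Total contributed: 132.
Player 6 keeps 44 and receives 6.4 × 132 × 3/36 = 70.40 from the shared-resources pool, for a payoff of 114.40.

114.40 hours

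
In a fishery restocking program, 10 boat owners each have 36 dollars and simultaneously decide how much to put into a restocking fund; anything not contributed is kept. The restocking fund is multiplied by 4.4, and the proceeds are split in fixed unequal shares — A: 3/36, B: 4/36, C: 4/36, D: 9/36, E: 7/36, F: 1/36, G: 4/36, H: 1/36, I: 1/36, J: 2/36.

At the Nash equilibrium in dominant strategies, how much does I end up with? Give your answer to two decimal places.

40.40 dollars

Player j's private return per contributed unit is 4.4 × (j's share). Contributing is weakly dominant for j when that share is at least 1/4.4 = 0.2273, and contributing 0 is dominant otherwise.
Only D (9/36) clears that bar, contributing 36; the remaining 9 contribute 0. Total contributed: 36.
I keeps 36 and receives 4.4 × 36 × 1/36 = 4.40 from the restocking fund, for a payoff of 40.40.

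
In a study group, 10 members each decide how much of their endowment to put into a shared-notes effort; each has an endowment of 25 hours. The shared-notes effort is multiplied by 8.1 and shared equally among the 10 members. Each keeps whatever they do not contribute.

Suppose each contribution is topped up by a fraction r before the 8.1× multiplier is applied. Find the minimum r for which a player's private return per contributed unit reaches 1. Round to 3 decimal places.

0.235

With matching at rate r, one contributed unit becomes (1 + r) in the shared-notes effort and returns 8.1 × (1 + r) / 10 to the contributor.
Setting this equal to 1: 1 + r = 10/8.1 = 1.2346.
So the minimum matching rate is r = 1.2346 − 1 = 0.235.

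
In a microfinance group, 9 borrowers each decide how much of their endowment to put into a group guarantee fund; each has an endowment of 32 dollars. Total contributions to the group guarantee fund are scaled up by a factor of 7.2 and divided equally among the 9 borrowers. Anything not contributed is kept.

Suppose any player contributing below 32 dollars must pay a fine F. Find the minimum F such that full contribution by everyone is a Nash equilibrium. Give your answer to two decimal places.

6.40 dollars

Given the others contribute fully, the best deviation is to contribute 0 (any partial contribution still incurs the fine and gives up units whose private return 0.8000 is below 1).
Deviating from 32 to 0 saves 32 dollars but forfeits the deviator's share of the drop in the group guarantee fund: 7.2/9 × 32 = 25.60.
So the deviation gain is 32 − 25.60 = 6.40, and the fine must be at least 6.40 dollars to wipe it out.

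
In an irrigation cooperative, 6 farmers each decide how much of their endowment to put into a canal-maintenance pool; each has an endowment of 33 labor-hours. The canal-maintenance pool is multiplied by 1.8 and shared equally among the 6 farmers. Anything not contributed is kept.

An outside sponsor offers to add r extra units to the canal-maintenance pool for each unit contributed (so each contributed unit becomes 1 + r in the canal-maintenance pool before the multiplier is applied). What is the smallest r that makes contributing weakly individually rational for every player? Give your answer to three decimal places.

With matching at rate r, one contributed unit becomes (1 + r) in the canal-maintenance pool and returns 1.8 × (1 + r) / 6 to the contributor.
Setting this equal to 1: 1 + r = 6/1.8 = 3.3333.
So the minimum matching rate is r = 3.3333 − 1 = 2.333.

2.333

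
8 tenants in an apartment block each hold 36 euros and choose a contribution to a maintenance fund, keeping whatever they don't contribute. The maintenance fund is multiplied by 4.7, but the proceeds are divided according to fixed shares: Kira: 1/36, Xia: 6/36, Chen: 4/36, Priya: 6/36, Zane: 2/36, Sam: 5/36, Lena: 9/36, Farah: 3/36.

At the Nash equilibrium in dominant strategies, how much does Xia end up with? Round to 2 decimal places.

64.20 euros

For player j, contributing a unit is worthwhile iff 4.7 × (j's share) ≥ 1, i.e. iff j's share is at least 0.2128.
The only share above 0.2128 is Lena's 9/36, contributing 36; the remaining 7 contribute 0. Total contributed: 36.
Xia keeps 36 and receives 4.7 × 36 × 6/36 = 28.20 from the maintenance fund, for a payoff of 64.20.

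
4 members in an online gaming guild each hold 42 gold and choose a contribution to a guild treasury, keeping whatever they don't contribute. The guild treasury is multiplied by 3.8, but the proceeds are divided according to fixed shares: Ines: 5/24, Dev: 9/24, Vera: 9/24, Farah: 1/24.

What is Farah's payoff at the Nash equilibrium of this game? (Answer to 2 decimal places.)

Player j's private return per contributed unit is 3.8 × (j's share). Contributing is weakly dominant for j when that share is at least 1/3.8 = 0.2632, and contributing 0 is dominant otherwise.
The shares above 0.2632 belong to Dev and Vera, contributing 42 each; the remaining 2 contribute 0. Total contributed: 84.
Farah keeps 42 and receives 3.8 × 84 × 1/24 = 13.30 from the guild treasury, for a payoff of 55.30.

55.30 gold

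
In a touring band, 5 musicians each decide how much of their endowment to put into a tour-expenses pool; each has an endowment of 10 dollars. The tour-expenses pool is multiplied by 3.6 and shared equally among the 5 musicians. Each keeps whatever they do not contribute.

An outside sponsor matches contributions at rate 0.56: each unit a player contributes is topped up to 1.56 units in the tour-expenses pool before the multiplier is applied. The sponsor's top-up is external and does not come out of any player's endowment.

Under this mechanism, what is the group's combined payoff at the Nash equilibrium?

280.80 dollars

With the mechanism, a contributed unit returns 3.6 × 1.56 / 5 = 1.1232 per unit of net cost to the contributor — now above 1 — so contributing fully is weakly dominant for every player.
At the Nash equilibrium everyone contributes 10. Group total payoff = 3.6 × 1.56 × 50 = 280.80.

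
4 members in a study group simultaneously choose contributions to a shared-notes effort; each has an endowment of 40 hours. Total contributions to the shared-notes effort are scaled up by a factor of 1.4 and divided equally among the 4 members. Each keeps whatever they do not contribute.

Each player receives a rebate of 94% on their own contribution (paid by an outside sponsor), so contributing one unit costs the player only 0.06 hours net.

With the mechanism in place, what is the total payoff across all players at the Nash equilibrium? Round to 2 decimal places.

With the mechanism, a contributed unit returns (1.4/4) / 0.06 = 5.8333 per unit of net cost to the contributor — now above 1 — so contributing fully is weakly dominant for every player.
At the Nash equilibrium everyone contributes 40. Group total payoff = 4 × (40 × 0.94 + 1.4 × 40) = 374.40.

374.40 hours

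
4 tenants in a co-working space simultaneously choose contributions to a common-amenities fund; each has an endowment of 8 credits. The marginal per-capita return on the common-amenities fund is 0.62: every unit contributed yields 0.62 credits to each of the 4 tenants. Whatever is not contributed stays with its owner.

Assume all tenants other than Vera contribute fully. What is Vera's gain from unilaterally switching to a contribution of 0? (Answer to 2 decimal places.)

3.04 credits

Switching from a contribution of 8 to 0 lets Vera keep an extra 8 credits, but lowers the common-amenities fund by 8, which costs Vera their own share of that drop: 0.62 × 8 = 4.96.
Net gain = 8 − 4.96 = 3.04. The private return per contributed unit (0.62) is below 1, so free-riding is indeed the best response regardless of what the others do.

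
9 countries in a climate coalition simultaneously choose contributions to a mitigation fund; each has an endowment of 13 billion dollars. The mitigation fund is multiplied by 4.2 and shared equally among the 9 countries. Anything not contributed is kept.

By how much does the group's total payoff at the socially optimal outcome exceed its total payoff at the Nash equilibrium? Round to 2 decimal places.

374.40 billion dollars

Each contributed unit returns 4.2/9 = 0.4667 to its contributor — below 1 — so contributing 0 is dominant for every player. At the Nash equilibrium everyone keeps their 13, and the group total is 9 × 13 = 117.
Each contributed unit returns 4.200 to the group as a whole (0.4667 to each of 9 players), which exceeds 1, so the social optimum is full contribution: group total = 4.200 × 117 = 491.40.
Efficiency loss = 491.40 − 117 = 374.40.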